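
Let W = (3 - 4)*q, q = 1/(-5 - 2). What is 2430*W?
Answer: 2430/7 ≈ 347.14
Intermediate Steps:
q = -⅐ (q = 1/(-7) = -⅐ ≈ -0.14286)
W = ⅐ (W = (3 - 4)*(-⅐) = -1*(-⅐) = ⅐ ≈ 0.14286)
2430*W = 2430*(⅐) = 2430/7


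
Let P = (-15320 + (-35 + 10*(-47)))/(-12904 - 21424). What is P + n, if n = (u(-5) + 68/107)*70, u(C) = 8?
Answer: 2222028315/3673096 ≈ 604.95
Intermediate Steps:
P = 15825/34328 (P = (-15320 + (-35 - 470))/(-34328) = (-15320 - 505)*(-1/34328) = -15825*(-1/34328) = 15825/34328 ≈ 0.46099)
n = 64680/107 (n = (8 + 68/107)*70 = (924/107)*70 = 64680/107 ≈ 604.49)
P + n = 15825/34328 + 64680/107 = 2222028315/3673096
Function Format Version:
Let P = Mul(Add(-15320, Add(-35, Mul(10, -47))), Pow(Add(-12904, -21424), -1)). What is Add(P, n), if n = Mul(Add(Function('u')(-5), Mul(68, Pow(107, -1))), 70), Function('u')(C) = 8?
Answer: Rational(2222028315, 3673096) ≈ 604.95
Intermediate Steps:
P = Rational(15825, 34328) (P = Mul(Add(-15320, Add(-35, -470)), Pow(-34328, -1)) = Mul(Add(-15320, -505), Rational(-1, 34328)) = Mul(-15825, Rational(-1, 34328)) = Rational(15825, 34328) ≈ 0.46099)
n = Rational(64680, 107) (n = Mul(Add(8, Mul(68, Pow(107, -1))), 70) = Mul(Add(8, Mul(68, Rational(1, 107))), 70) = Mul(Add(8, Rational(68, 107)), 70) = Mul(Rational(924, 107), 70) = Rational(64680, 107) ≈ 604.49)
Add(P, n) = Add(Rational(15825, 34328), Rational(64680, 107)) = Rational(2222028315, 3673096)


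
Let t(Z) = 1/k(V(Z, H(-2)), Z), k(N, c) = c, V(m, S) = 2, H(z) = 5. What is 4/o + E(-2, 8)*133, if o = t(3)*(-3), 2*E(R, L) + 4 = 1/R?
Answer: -1213/4 ≈ -303.25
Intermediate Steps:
E(R, L) = -2 + 1/(2*R)
t(Z) = 1/Z
o = -1 (o = -3/3 = (1/3)*(-3) = -1)
4/o + E(-2, 8)*133 = 4/(-1) + (-2 + (1/2)/(-2))*133 = 4*(-1) + (-2 + (1/2)*(-1/2))*133 = -4 + (-2 - 1/4)*133 = -4 - 9/4*133 = -4 - 1197/4 = -1213/4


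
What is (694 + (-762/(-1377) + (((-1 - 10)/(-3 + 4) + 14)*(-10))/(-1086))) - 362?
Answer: 27630497/83079 ≈ 332.58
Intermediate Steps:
(694 + (-762/(-1377) + (((-1 - 10)/(-3 + 4) + 14)*(-10))/(-1086))) - 362 = (694 + (-762*(-1/1377) + ((-11/1 + 14)*(-10))*(-1/1086))) - 362 = (694 + (254/459 + ((-11*1 + 14)*(-10))*(-1/1086))) - 362 = (694 + (254/459 + ((-11 + 14)*(-10))*(-1/1086))) - 362 = (694 + (254/459 + (3*(-10))*(-1/1086))) - 362 = (694 + (254/459 - 30*(-1/1086))) - 362 = (694 + (254/459 + 5/181)) - 362 = (694 + 48269/83079) - 362 = 57705095/83079 - 362 = 27630497/83079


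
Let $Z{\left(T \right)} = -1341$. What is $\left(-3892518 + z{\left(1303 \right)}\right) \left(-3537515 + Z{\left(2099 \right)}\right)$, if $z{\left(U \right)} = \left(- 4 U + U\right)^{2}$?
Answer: $-40299653419128$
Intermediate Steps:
$z{\left(U \right)} = 9 U^{2}$ ($z{\left(U \right)} = \left(- 3 U\right)^{2} = 9 U^{2}$)
$\left(-3892518 + z{\left(1303 \right)}\right) \left(-3537515 + Z{\left(2099 \right)}\right) = \left(-3892518 + 9 \cdot 1303^{2}\right) \left(-3537515 - 1341\right) = \left(-3892518 + 9 \cdot 1697809\right) \left(-3538856\right) = \left(-3892518 + 15280281\right) \left(-3538856\right) = 11387763 \left(-3538856\right) = -40299653419128$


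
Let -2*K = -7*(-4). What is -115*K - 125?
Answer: 1485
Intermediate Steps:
K = -14 (K = -(-7)*(-4)/2 = -1/2*28 = -14)
-115*K - 125 = -115*(-14) - 125 = 1610 - 125 = 1485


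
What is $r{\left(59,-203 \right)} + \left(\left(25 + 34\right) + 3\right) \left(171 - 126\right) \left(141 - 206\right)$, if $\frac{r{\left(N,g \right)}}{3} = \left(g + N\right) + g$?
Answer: $-182391$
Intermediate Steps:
$r{\left(N,g \right)} = 3 N + 6 g$ ($r{\left(N,g \right)} = 3 \left(\left(g + N\right) + g\right) = 3 \left(\left(N + g\right) + g\right) = 3 \left(N + 2 g\right) = 3 N + 6 g$)
$r{\left(59,-203 \right)} + \left(\left(25 + 34\right) + 3\right) \left(171 - 126\right) \left(141 - 206\right) = \left(3 \cdot 59 + 6 \left(-203\right)\right) + \left(\left(25 + 34\right) + 3\right) \left(171 - 126\right) \left(141 - 206\right) = \left(177 - 1218\right) + \left(59 + 3\right) 45 \left(-65\right) = -1041 + 62 \left(-2925\right) = -1041 - 181350 = -182391$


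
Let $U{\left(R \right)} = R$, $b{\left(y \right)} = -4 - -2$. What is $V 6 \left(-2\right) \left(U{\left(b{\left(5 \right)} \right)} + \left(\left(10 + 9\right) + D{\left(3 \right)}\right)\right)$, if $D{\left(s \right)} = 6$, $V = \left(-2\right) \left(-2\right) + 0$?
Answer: $-1104$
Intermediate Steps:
$b{\left(y \right)} = -2$ ($b{\left(y \right)} = -4 + 2 = -2$)
$V = 4$ ($V = 4 + 0 = 4$)
$V 6 \left(-2\right) \left(U{\left(b{\left(5 \right)} \right)} + \left(\left(10 + 9\right) + D{\left(3 \right)}\right)\right) = 4 \cdot 6 \left(-2\right) \left(-2 + \left(\left(10 + 9\right) + 6\right)\right) = 24 \left(-2\right) \left(-2 + \left(19 + 6\right)\right) = - 48 \left(-2 + 25\right) = \left(-48\right) 23 = -1104$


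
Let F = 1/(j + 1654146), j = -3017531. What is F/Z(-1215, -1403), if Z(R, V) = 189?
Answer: -1/257679765 ≈ -3.8808e-9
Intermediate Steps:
F = -1/1363385 (F = 1/(-3017531 + 1654146) = 1/(-1363385) = -1/1363385 ≈ -7.3347e-7)
F/Z(-1215, -1403) = -1/1363385/189 = -1/1363385*1/189 = -1/257679765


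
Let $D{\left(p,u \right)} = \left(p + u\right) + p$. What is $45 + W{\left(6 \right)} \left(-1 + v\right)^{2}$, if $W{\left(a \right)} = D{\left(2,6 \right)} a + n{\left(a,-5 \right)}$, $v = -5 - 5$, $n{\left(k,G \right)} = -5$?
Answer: $6700$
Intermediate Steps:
$D{\left(p,u \right)} = u + 2 p$
$v = -10$ ($v = -5 - 5 = -10$)
$W{\left(a \right)} = -5 + 10 a$ ($W{\left(a \right)} = \left(6 + 2 \cdot 2\right) a - 5 = \left(6 + 4\right) a - 5 = 10 a - 5 = -5 + 10 a$)
$45 + W{\left(6 \right)} \left(-1 + v\right)^{2} = 45 + \left(-5 + 10 \cdot 6\right) \left(-1 - 10\right)^{2} = 45 + \left(-5 + 60\right) \left(-11\right)^{2} = 45 + 55 \cdot 121 = 45 + 6655 = 6700$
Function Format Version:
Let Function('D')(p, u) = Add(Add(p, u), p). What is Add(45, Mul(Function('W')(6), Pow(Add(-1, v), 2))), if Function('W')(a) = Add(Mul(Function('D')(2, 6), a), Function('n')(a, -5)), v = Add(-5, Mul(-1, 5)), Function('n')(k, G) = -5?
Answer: 6700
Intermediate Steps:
Function('D')(p, u) = Add(u, Mul(2, p))
v = -10 (v = Add(-5, -5) = -10)
Function('W')(a) = Add(-5, Mul(10, a)) (Function('W')(a) = Add(Mul(Add(6, Mul(2, 2)), a), -5) = Add(Mul(Add(6, 4), a), -5) = Add(Mul(10, a), -5) = Add(-5, Mul(10, a)))
Add(45, Mul(Function('W')(6), Pow(Add(-1, v), 2))) = Add(45, Mul(Add(-5, Mul(10, 6)), Pow(Add(-1, -10), 2))) = Add(45, Mul(Add(-5, 60), Pow(-11, 2))) = Add(45, Mul(55, 121)) = Add(45, 6655) = 6700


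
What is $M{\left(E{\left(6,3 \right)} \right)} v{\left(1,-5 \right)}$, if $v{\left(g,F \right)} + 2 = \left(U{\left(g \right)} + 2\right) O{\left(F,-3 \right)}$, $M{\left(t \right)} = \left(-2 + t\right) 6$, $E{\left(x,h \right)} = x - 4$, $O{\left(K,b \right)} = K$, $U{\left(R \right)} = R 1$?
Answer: $0$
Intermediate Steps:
$U{\left(R \right)} = R$
$E{\left(x,h \right)} = -4 + x$
$M{\left(t \right)} = -12 + 6 t$
$v{\left(g,F \right)} = -2 + F \left(2 + g\right)$ ($v{\left(g,F \right)} = -2 + \left(g + 2\right) F = -2 + \left(2 + g\right) F = -2 + F \left(2 + g\right)$)
$M{\left(E{\left(6,3 \right)} \right)} v{\left(1,-5 \right)} = \left(-12 + 6 \left(-4 + 6\right)\right) \left(-2 + 2 \left(-5\right) - 5\right) = \left(-12 + 6 \cdot 2\right) \left(-2 - 10 - 5\right) = \left(-12 + 12\right) \left(-17\right) = 0 \left(-17\right) = 0$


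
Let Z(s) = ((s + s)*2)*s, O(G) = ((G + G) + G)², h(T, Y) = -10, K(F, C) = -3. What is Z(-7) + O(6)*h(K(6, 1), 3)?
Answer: -3044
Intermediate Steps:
O(G) = 9*G² (O(G) = (2*G + G)² = (3*G)² = 9*G²)
Z(s) = 4*s² (Z(s) = ((2*s)*2)*s = (4*s)*s = 4*s²)
Z(-7) + O(6)*h(K(6, 1), 3) = 4*(-7)² + (9*6²)*(-10) = 4*49 + (9*36)*(-10) = 196 + 324*(-10) = 196 - 3240 = -3044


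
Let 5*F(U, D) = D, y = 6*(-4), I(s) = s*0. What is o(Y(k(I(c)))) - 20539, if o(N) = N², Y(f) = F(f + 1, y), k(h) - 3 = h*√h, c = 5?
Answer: -512899/25 ≈ -20516.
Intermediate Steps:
I(s) = 0
k(h) = 3 + h^(3/2) (k(h) = 3 + h*√h = 3 + h^(3/2))
y = -24
F(U, D) = D/5
Y(f) = -24/5 (Y(f) = (⅕)*(-24) = -24/5)
o(Y(k(I(c)))) - 20539 = (-24/5)² - 20539 = 576/25 - 20539 = -512899/25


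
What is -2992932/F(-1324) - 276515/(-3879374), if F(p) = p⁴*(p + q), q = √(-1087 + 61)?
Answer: 140709283734164012911/1974084339897136022944 + 2244699*I*√114/1347479086071004288 ≈ 0.071278 + 1.7786e-11*I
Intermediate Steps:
q = 3*I*√114 (q = √(-1026) = 3*I*√114 ≈ 32.031*I)
F(p) = p⁴*(p + 3*I*√114)
-2992932/F(-1324) - 276515/(-3879374) = -2992932*1/(3072924856576*(-1324 + 3*I*√114)) - 276515/(-3879374) = -2992932*1/(3072924856576*(-1324 + 3*I*√114)) - 276515*(-1/3879374) = -2992932/(-4068552510106624 + 9218774569728*I*√114) + 276515/3879374 = 276515/3879374 - 2992932/(-4068552510106624 + 9218774569728*I*√114)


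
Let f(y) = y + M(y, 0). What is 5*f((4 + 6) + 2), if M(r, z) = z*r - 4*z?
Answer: 60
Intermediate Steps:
M(r, z) = -4*z + r*z (M(r, z) = r*z - 4*z = -4*z + r*z)
f(y) = y (f(y) = y + 0*(-4 + y) = y + 0 = y)
5*f((4 + 6) + 2) = 5*((4 + 6) + 2) = 5*(10 + 2) = 5*12 = 60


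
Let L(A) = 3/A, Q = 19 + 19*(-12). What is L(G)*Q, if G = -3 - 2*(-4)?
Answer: -627/5 ≈ -125.40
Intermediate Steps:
Q = -209 (Q = 19 - 228 = -209)
G = 5 (G = -3 + 8 = 5)
L(G)*Q = (3/5)*(-209) = -627/5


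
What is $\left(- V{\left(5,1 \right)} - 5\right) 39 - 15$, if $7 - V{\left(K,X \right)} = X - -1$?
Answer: $-405$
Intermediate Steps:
$V{\left(K,X \right)} = 6 - X$ ($V{\left(K,X \right)} = 7 - \left(X - -1\right) = 7 - \left(X + 1\right) = 7 - \left(1 + X\right) = 6 - X$)
$\left(- V{\left(5,1 \right)} - 5\right) 39 - 15 = \left(- (6 - 1) - 5\right) 39 - 15 = \left(\left(-1\right) 5 - 5\right) 39 - 15 = \left(-5 - 5\right) 39 - 15 = \left(-10\right) 39 - 15 = -390 - 15 = -405$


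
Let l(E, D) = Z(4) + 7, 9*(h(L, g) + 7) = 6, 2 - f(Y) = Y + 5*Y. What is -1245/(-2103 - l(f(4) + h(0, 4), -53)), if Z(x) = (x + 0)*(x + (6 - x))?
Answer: 1245/2134 ≈ 0.58341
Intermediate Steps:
f(Y) = 2 - 6*Y (f(Y) = 2 - (Y + 5*Y) = 2 - 6*Y)
h(L, g) = -19/3 (h(L, g) = -7 + (1/9)*6 = -7 + 2/3 = -19/3)
Z(x) = 6*x (Z(x) = x*6 = 6*x)
l(E, D) = 31 (l(E, D) = 6*4 + 7 = 24 + 7 = 31)
-1245/(-2103 - l(f(4) + h(0, 4), -53)) = -1245/(-2103 - 1*31) = -1245/(-2103 - 31) = -1245/(-2134) = -1245*(-1/2134) = 1245/2134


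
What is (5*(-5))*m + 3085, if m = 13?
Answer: 2760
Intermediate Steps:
(5*(-5))*m + 3085 = (5*(-5))*13 + 3085 = -25*13 + 3085 = -325 + 3085 = 2760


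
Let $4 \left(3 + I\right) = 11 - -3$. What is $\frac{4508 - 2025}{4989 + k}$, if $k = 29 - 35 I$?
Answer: $\frac{4966}{10001} \approx 0.49655$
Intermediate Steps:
$I = \frac{1}{2}$ ($I = -3 + \frac{11 - -3}{4} = -3 + \frac{11 + 3}{4} = -3 + \frac{1}{4} \cdot 14 = -3 + \frac{7}{2} = \frac{1}{2} \approx 0.5$)
$k = \frac{23}{2}$ ($k = 29 - \frac{35}{2} = \frac{23}{2} \approx 11.5$)
$\frac{4508 - 2025}{4989 + k} = \frac{4508 - 2025}{4989 + \frac{23}{2}} = \frac{2483}{\frac{10001}{2}} = 2483 \cdot \frac{2}{10001} = \frac{4966}{10001}$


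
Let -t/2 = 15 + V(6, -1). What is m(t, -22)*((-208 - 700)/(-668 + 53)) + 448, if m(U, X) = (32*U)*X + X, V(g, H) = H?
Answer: 3630808/123 ≈ 29519.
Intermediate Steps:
t = -28 (t = -2*(15 - 1) = -2*14 = -28)
m(U, X) = X + 32*U*X (m(U, X) = 32*U*X + X = X + 32*U*X)
m(t, -22)*((-208 - 700)/(-668 + 53)) + 448 = (-22*(1 + 32*(-28)))*((-208 - 700)/(-668 + 53)) + 448 = (-22*(1 - 896))*(-908/(-615)) + 448 = (-22*(-895))*(-908*(-1/615)) + 448 = 19690*(908/615) + 448 = 3575704/123 + 448 = 3630808/123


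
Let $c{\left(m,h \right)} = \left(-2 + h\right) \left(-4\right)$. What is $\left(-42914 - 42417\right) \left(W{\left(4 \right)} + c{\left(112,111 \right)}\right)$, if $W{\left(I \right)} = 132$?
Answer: $25940624$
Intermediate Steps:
$c{\left(m,h \right)} = 8 - 4 h$
$\left(-42914 - 42417\right) \left(W{\left(4 \right)} + c{\left(112,111 \right)}\right) = \left(-42914 - 42417\right) \left(132 + \left(8 - 444\right)\right) = - 85331 \left(132 + \left(8 - 444\right)\right) = - 85331 \left(132 - 436\right) = \left(-85331\right) \left(-304\right) = 25940624$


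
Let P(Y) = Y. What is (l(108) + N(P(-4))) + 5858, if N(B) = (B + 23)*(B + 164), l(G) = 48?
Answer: 8946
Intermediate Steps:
N(B) = (23 + B)*(164 + B)
(l(108) + N(P(-4))) + 5858 = (48 + (3772 + (-4)² + 187*(-4))) + 5858 = (48 + (3772 + 16 - 748)) + 5858 = (48 + 3040) + 5858 = 3088 + 5858 = 8946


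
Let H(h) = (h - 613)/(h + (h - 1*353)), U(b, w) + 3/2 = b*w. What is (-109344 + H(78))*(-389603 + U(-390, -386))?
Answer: 10299010064057/394 ≈ 2.6140e+10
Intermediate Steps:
U(b, w) = -3/2 + b*w
H(h) = (-613 + h)/(-353 + 2*h) (H(h) = (-613 + h)/(h + (h - 353)) = (-613 + h)/(h + (-353 + h)) = (-613 + h)/(-353 + 2*h))
(-109344 + H(78))*(-389603 + U(-390, -386)) = (-109344 + (-613 + 78)/(-353 + 2*78))*(-389603 + (-3/2 - 390*(-386))) = (-109344 - 535/(-353 + 156))*(-389603 + (-3/2 + 150540)) = (-109344 - 535/(-197))*(-389603 + 301077/2) = (-109344 - 1/197*(-535))*(-478129/2) = (-109344 + 535/197)*(-478129/2) = -21540233/197*(-478129/2) = 10299010064057/394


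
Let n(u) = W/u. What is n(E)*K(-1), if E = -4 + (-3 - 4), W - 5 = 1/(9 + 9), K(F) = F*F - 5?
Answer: 182/99 ≈ 1.8384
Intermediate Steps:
K(F) = -5 + F² (K(F) = F² - 5 = -5 + F²)
W = 91/18 (W = 5 + 1/(9 + 9) = 5 + 1/18 = 91/18 ≈ 5.0556)
E = -11 (E = -4 - 7 = -11)
n(u) = 91/(18*u)
n(E)*K(-1) = ((91/18)/(-11))*(-5 + (-1)²) = ((91/18)*(-1/11))*(-5 + 1) = -91/198*(-4) = 182/99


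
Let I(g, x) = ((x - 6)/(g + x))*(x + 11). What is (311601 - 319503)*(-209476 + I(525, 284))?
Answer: 1338472952748/809 ≈ 1.6545e+9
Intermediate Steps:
I(g, x) = (-6 + x)*(11 + x)/(g + x) (I(g, x) = ((-6 + x)/(g + x))*(11 + x) = (-6 + x)*(11 + x)/(g + x))
(311601 - 319503)*(-209476 + I(525, 284)) = (311601 - 319503)*(-209476 + (-66 + 284**2 + 5*284)/(525 + 284)) = -7902*(-209476 + (-66 + 80656 + 1420)/809) = -7902*(-209476 + (1/809)*82010) = -7902*(-209476 + 82010/809) = -7902*(-169384074/809) = 1338472952748/809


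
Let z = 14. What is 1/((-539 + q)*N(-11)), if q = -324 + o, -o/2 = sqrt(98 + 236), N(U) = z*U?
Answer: 863/114488682 - sqrt(334)/57244341 ≈ 7.2186e-6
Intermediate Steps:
N(U) = 14*U
o = -2*sqrt(334) (o = -2*sqrt(98 + 236) = -2*sqrt(334) ≈ -36.551)
q = -324 - 2*sqrt(334) ≈ -360.55
1/((-539 + q)*N(-11)) = 1/((-539 + (-324 - 2*sqrt(334)))*((14*(-11)))) = 1/(-863 - 2*sqrt(334)*(-154)) = -1/154/(-863 - 2*sqrt(334)) = -1/(154*(-863 - 2*sqrt(334)))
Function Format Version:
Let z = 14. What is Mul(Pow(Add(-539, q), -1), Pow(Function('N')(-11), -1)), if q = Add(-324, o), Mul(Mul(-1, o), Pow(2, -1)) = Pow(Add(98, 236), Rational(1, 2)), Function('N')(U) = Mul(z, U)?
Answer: Add(Rational(863, 114488682), Mul(Rational(-1, 57244341), Pow(334, Rational(1, 2)))) ≈ 7.2186e-6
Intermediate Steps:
Function('N')(U) = Mul(14, U)
o = Mul(-2, Pow(334, Rational(1, 2))) (o = Mul(-2, Pow(Add(98, 236), Rational(1, 2))) = Mul(-2, Pow(334, Rational(1, 2))) ≈ -36.551)
q = Add(-324, Mul(-2, Pow(334, Rational(1, 2)))) ≈ -360.55
Mul(Pow(Add(-539, q), -1), Pow(Function('N')(-11), -1)) = Mul(Pow(Add(-539, Add(-324, Mul(-2, Pow(334, Rational(1, 2))))), -1), Pow(Mul(14, -11), -1)) = Mul(Pow(Add(-863, Mul(-2, Pow(334, Rational(1, 2)))), -1), Pow(-154, -1)) = Mul(Pow(Add(-863, Mul(-2, Pow(334, Rational(1, 2)))), -1), Rational(-1, 154)) = Mul(Rational(-1, 154), Pow(Add(-863, Mul(-2, Pow(334, Rational(1, 2)))), -1))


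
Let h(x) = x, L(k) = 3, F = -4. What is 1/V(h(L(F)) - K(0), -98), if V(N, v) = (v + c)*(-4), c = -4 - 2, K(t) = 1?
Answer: 1/416 ≈ 0.0024038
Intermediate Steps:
c = -6
V(N, v) = 24 - 4*v (V(N, v) = (v - 6)*(-4) = (-6 + v)*(-4) = 24 - 4*v)
1/V(h(L(F)) - K(0), -98) = 1/(24 - 4*(-98)) = 1/(24 + 392) = 1/416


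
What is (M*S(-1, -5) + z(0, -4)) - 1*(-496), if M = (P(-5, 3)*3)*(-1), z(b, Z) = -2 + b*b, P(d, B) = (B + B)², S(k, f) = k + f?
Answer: 1142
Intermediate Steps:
S(k, f) = f + k
P(d, B) = 4*B² (P(d, B) = (2*B)² = 4*B²)
z(b, Z) = -2 + b²
M = -108 (M = ((4*3²)*3)*(-1) = ((4*9)*3)*(-1) = (36*3)*(-1) = 108*(-1) = -108)
(M*S(-1, -5) + z(0, -4)) - 1*(-496) = (-108*(-5 - 1) + (-2 + 0²)) - 1*(-496) = (-108*(-6) + (-2 + 0)) + 496 = (648 - 2) + 496 = 646 + 496 = 1142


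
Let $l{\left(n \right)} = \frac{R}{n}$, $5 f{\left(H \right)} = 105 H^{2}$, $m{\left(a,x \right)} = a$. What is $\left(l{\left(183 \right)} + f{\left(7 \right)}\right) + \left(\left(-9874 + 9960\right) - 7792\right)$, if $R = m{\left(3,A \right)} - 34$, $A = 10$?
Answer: $- \frac{1221922}{183} \approx -6677.2$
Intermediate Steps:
$R = -31$ ($R = 3 - 34 = -31$)
$f{\left(H \right)} = 21 H^{2}$ ($f{\left(H \right)} = \frac{105 H^{2}}{5} = 21 H^{2}$)
$l{\left(n \right)} = - \frac{31}{n}$
$\left(l{\left(183 \right)} + f{\left(7 \right)}\right) + \left(\left(-9874 + 9960\right) - 7792\right) = \left(- \frac{31}{183} + 21 \cdot 7^{2}\right) + \left(\left(-9874 + 9960\right) - 7792\right) = \left(\left(-31\right) \frac{1}{183} + 21 \cdot 49\right) + \left(86 - 7792\right) = \left(- \frac{31}{183} + 1029\right) - 7706 = \frac{188276}{183} - 7706 = - \frac{1221922}{183}$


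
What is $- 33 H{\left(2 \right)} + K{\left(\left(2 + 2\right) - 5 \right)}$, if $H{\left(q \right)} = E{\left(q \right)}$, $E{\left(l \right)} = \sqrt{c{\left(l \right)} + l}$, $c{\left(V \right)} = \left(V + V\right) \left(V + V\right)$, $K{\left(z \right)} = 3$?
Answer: $3 - 99 \sqrt{2} \approx -137.01$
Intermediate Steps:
$c{\left(V \right)} = 4 V^{2}$ ($c{\left(V \right)} = 2 V 2 V = 4 V^{2}$)
$E{\left(l \right)} = \sqrt{l + 4 l^{2}}$ ($E{\left(l \right)} = \sqrt{4 l^{2} + l} = \sqrt{l + 4 l^{2}}$)
$H{\left(q \right)} = \sqrt{q \left(1 + 4 q\right)}$
$- 33 H{\left(2 \right)} + K{\left(\left(2 + 2\right) - 5 \right)} = - 33 \sqrt{2 \left(1 + 4 \cdot 2\right)} + 3 = - 33 \sqrt{2 \left(1 + 8\right)} + 3 = - 33 \sqrt{2 \cdot 9} + 3 = - 33 \sqrt{18} + 3 = - 33 \cdot 3 \sqrt{2} + 3 = - 99 \sqrt{2} + 3 = 3 - 99 \sqrt{2}$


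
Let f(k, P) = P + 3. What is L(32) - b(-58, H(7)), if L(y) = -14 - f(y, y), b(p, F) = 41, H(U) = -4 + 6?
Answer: -90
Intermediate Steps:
H(U) = 2
f(k, P) = 3 + P
L(y) = -17 - y (L(y) = -14 - (3 + y) = -14 + (-3 - y) = -17 - y)
L(32) - b(-58, H(7)) = (-17 - 1*32) - 1*41 = (-17 - 32) - 41 = -49 - 41 = -90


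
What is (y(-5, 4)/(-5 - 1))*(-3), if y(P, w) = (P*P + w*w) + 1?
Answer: 21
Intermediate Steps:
y(P, w) = 1 + P² + w² (y(P, w) = (P² + w²) + 1 = 1 + P² + w²)
(y(-5, 4)/(-5 - 1))*(-3) = ((1 + (-5)² + 4²)/(-5 - 1))*(-3) = ((1 + 25 + 16)/(-6))*(-3) = -⅙*42*(-3) = -7*(-3) = 21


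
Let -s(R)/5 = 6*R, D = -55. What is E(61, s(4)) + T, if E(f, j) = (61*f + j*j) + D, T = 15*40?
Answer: 18666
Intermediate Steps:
s(R) = -30*R
T = 600
E(f, j) = -55 + j**2 + 61*f (E(f, j) = (61*f + j*j) - 55 = (61*f + j**2) - 55 = (j**2 + 61*f) - 55 = -55 + j**2 + 61*f)
E(61, s(4)) + T = (-55 + (-30*4)**2 + 61*61) + 600 = (-55 + (-120)**2 + 3721) + 600 = (-55 + 14400 + 3721) + 600 = 18066 + 600 = 18666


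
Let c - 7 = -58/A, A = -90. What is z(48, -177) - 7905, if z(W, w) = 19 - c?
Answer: -355214/45 ≈ -7893.6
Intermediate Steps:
c = 344/45 (c = 7 - 58/(-90) = 7 - 58*(-1/90) = 7 + 29/45 = 344/45 ≈ 7.6444)
z(W, w) = 511/45 (z(W, w) = 19 - 1*344/45 = 19 - 344/45 = 511/45)
z(48, -177) - 7905 = 511/45 - 7905 = -355214/45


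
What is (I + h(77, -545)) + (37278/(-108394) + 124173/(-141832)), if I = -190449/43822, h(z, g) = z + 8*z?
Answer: 115782541246559925/168426984555544 ≈ 687.43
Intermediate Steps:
h(z, g) = 9*z
I = -190449/43822 (I = -190449*1/43822 = -190449/43822 ≈ -4.3460)
(I + h(77, -545)) + (37278/(-108394) + 124173/(-141832)) = (-190449/43822 + 9*77) + (37278/(-108394) + 124173/(-141832)) = (-190449/43822 + 693) + (37278*(-1/108394) + 124173*(-1/141832)) = 30178197/43822 + (-18639/54197 - 124173/141832) = 30178197/43822 - 9373410729/7686868904 = 115782541246559925/168426984555544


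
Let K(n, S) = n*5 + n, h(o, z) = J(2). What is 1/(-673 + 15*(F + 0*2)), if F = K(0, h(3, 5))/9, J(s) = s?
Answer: -1/673 ≈ -0.0014859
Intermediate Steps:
h(o, z) = 2
K(n, S) = 6*n (K(n, S) = 5*n + n = 6*n)
F = 0 (F = (6*0)/9 = 0*(⅑) = 0)
1/(-673 + 15*(F + 0*2)) = 1/(-673 + 15*(0 + 0*2)) = 1/(-673 + 15*(0 + 0)) = 1/(-673 + 15*0) = 1/(-673 + 0) = 1/(-673) = -1/673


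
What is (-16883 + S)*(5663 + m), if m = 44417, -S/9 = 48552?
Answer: -22728858080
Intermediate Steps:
S = -436968 (S = -9*48552 = -436968)
(-16883 + S)*(5663 + m) = (-16883 - 436968)*(5663 + 44417) = -453851*50080 = -22728858080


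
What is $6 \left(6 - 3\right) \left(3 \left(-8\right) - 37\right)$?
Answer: $-1098$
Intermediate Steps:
$6 \left(6 - 3\right) \left(3 \left(-8\right) - 37\right) = 6 \cdot 3 \left(-24 - 37\right) = 18 \left(-61\right) = -1098$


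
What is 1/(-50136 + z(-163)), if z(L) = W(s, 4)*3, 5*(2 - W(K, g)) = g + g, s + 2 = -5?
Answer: -5/250674 ≈ -1.9946e-5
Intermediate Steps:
s = -7 (s = -2 - 5 = -7)
W(K, g) = 2 - 2*g/5 (W(K, g) = 2 - (g + g)/5 = 2 - 2*g/5)
z(L) = 6/5 (z(L) = (2 - ⅖*4)*3 = (2 - 8/5)*3 = (⅖)*3 = 6/5)
1/(-50136 + z(-163)) = 1/(-50136 + 6/5) = 1/(-250674/5) = -5/250674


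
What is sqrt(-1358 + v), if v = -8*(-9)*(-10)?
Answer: I*sqrt(2078) ≈ 45.585*I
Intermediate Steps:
v = -720 (v = 72*(-10) = -720)
sqrt(-1358 + v) = sqrt(-1358 - 720) = sqrt(-2078) = I*sqrt(2078)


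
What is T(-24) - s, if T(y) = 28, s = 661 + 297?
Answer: -930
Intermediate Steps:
s = 958
T(-24) - s = 28 - 1*958 = 28 - 958 = -930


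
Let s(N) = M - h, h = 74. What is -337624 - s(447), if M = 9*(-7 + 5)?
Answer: -337532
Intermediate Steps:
M = -18 (M = 9*(-2) = -18)
s(N) = -92 (s(N) = -18 - 1*74 = -18 - 74 = -92)
-337624 - s(447) = -337624 - 1*(-92) = -337624 + 92 = -337532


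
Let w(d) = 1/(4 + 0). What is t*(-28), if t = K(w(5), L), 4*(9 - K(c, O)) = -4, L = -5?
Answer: -280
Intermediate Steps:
w(d) = 1/4
K(c, O) = 10 (K(c, O) = 9 - 1/4*(-4) = 9 + 1 = 10)
t = 10
t*(-28) = 10*(-28) = -280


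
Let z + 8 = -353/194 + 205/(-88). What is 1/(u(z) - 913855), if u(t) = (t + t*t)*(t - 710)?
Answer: -621961094656/629220476632442305 ≈ -9.8846e-7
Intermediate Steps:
z = -103705/8536 (z = -8 + (-353/194 + 205/(-88)) = -8 + (-353*1/194 + 205*(-1/88)) = -8 + (-353/194 - 205/88) = -8 - 35417/8536 = -103705/8536 ≈ -12.149)
u(t) = (-710 + t)*(t + t²) (u(t) = (t + t²)*(-710 + t) = (-710 + t)*(t + t²))
1/(u(z) - 913855) = 1/(-103705*(-710 + (-103705/8536)² - 709*(-103705/8536))/8536 - 913855) = 1/(-103705*(-710 + 10754727025/72863296 + 73526845/8536)/8536 - 913855) = 1/(-103705/8536*586646935785/72863296 - 913855) = 1/(-60838220475583425/621961094656 - 913855) = 1/(-629220476632442305/621961094656) = -621961094656/629220476632442305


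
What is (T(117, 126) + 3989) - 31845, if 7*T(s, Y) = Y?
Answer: -27838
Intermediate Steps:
T(s, Y) = Y/7
(T(117, 126) + 3989) - 31845 = ((1/7)*126 + 3989) - 31845 = (18 + 3989) - 31845 = 4007 - 31845 = -27838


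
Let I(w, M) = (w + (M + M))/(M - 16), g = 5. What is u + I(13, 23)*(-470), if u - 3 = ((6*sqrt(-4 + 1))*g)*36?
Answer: -27709/7 + 1080*I*sqrt(3) ≈ -3958.4 + 1870.6*I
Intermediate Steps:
I(w, M) = (w + 2*M)/(-16 + M)
u = 3 + 1080*I*sqrt(3) (u = 3 + ((6*sqrt(-4 + 1))*5)*36 = 3 + ((6*sqrt(-3))*5)*36 = 3 + ((6*(I*sqrt(3)))*5)*36 = 3 + ((6*I*sqrt(3))*5)*36 = 3 + (30*I*sqrt(3))*36 = 3 + 1080*I*sqrt(3) ≈ 3.0 + 1870.6*I)
u + I(13, 23)*(-470) = (3 + 1080*I*sqrt(3)) + ((13 + 2*23)/(-16 + 23))*(-470) = (3 + 1080*I*sqrt(3)) + ((13 + 46)/7)*(-470) = (3 + 1080*I*sqrt(3)) + ((1/7)*59)*(-470) = (3 + 1080*I*sqrt(3)) + (59/7)*(-470) = (3 + 1080*I*sqrt(3)) - 27730/7 = -27709/7 + 1080*I*sqrt(3)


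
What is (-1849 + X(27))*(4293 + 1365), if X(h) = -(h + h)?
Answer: -10767174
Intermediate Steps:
X(h) = -2*h
(-1849 + X(27))*(4293 + 1365) = (-1849 - 2*27)*(4293 + 1365) = (-1849 - 54)*5658 = -1903*5658 = -10767174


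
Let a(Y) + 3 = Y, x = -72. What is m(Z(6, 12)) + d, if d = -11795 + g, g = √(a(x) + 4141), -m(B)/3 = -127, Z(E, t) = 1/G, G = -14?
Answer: -11414 + √4066 ≈ -11350.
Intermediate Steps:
a(Y) = -3 + Y
Z(E, t) = -1/14 (Z(E, t) = 1/(-14) = -1/14)
m(B) = 381 (m(B) = -3*(-127) = 381)
g = √4066 (g = √((-3 - 72) + 4141) = √(-75 + 4141) = √4066 ≈ 63.765)
d = -11795 + √4066 ≈ -11731.
m(Z(6, 12)) + d = 381 + (-11795 + √4066) = -11414 + √4066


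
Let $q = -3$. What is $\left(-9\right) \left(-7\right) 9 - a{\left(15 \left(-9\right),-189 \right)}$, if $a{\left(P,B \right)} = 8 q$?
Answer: $591$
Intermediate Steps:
$a{\left(P,B \right)} = -24$ ($a{\left(P,B \right)} = 8 \left(-3\right) = -24$)
$\left(-9\right) \left(-7\right) 9 - a{\left(15 \left(-9\right),-189 \right)} = \left(-9\right) \left(-7\right) 9 - -24 = 63 \cdot 9 + 24 = 567 + 24 = 591$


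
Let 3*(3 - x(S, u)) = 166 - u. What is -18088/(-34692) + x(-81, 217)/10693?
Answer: 6932458/13248627 ≈ 0.52326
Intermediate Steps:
x(S, u) = -157/3 + u/3 (x(S, u) = 3 - (166 - u)/3 = 3 + (-166/3 + u/3) = -157/3 + u/3)
-18088/(-34692) + x(-81, 217)/10693 = -18088/(-34692) + (-157/3 + (⅓)*217)/10693 = -18088*(-1/34692) + (-157/3 + 217/3)*(1/10693) = 646/1239 + 20*(1/10693) = 646/1239 + 20/10693 = 6932458/13248627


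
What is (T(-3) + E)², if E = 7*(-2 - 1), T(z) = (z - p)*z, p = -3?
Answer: 441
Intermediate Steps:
T(z) = z*(3 + z) (T(z) = (z - 1*(-3))*z = (z + 3)*z = (3 + z)*z = z*(3 + z))
E = -21 (E = 7*(-3) = -21)
(T(-3) + E)² = (-3*(3 - 3) - 21)² = (-3*0 - 21)² = (0 - 21)² = (-21)² = 441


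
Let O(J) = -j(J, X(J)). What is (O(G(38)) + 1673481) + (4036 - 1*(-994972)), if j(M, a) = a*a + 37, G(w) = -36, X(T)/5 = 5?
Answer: 2671827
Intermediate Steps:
X(T) = 25 (X(T) = 5*5 = 25)
j(M, a) = 37 + a² (j(M, a) = a² + 37 = 37 + a²)
O(J) = -662 (O(J) = -(37 + 25²) = -(37 + 625) = -1*662 = -662)
(O(G(38)) + 1673481) + (4036 - 1*(-994972)) = (-662 + 1673481) + (4036 - 1*(-994972)) = 1672819 + (4036 + 994972) = 1672819 + 999008 = 2671827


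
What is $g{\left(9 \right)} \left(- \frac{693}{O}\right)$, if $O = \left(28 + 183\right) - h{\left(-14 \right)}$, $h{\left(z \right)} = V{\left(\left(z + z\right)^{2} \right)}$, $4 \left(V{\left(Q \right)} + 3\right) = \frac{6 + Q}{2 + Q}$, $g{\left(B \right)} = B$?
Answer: $- \frac{9804564}{336013} \approx -29.179$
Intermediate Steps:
$V{\left(Q \right)} = -3 + \frac{6 + Q}{4 \left(2 + Q\right)}$ ($V{\left(Q \right)} = -3 + \frac{\left(6 + Q\right) \frac{1}{2 + Q}}{4} = -3 + \frac{\frac{1}{2 + Q} \left(6 + Q\right)}{4} = -3 + \frac{6 + Q}{4 \left(2 + Q\right)}$)
$h{\left(z \right)} = \frac{-18 - 44 z^{2}}{4 \left(2 + 4 z^{2}\right)}$ ($h{\left(z \right)} = \frac{-18 - 11 \left(z + z\right)^{2}}{4 \left(2 + \left(z + z\right)^{2}\right)} = \frac{-18 - 11 \left(2 z\right)^{2}}{4 \left(2 + \left(2 z\right)^{2}\right)} = \frac{-18 - 11 \cdot 4 z^{2}}{4 \left(2 + 4 z^{2}\right)} = \frac{-18 - 44 z^{2}}{4 \left(2 + 4 z^{2}\right)}$)
$O = \frac{336013}{1572}$ ($O = \left(28 + 183\right) - \frac{-9 - 22 \left(-14\right)^{2}}{4 \left(1 + 2 \left(-14\right)^{2}\right)} = 211 - \frac{-9 - 4312}{4 \left(1 + 2 \cdot 196\right)} = 211 - \frac{-9 - 4312}{4 \left(1 + 392\right)} = 211 - \frac{1}{4} \cdot \frac{1}{393} \left(-4321\right) = 211 - - \frac{4321}{1572} = 211 + \frac{4321}{1572} = \frac{336013}{1572} \approx 213.75$)
$g{\left(9 \right)} \left(- \frac{693}{O}\right) = 9 \left(- \frac{693}{\frac{336013}{1572}}\right) = 9 \left(\left(-693\right) \frac{1572}{336013}\right) = 9 \left(- \frac{1089396}{336013}\right) = - \frac{9804564}{336013}$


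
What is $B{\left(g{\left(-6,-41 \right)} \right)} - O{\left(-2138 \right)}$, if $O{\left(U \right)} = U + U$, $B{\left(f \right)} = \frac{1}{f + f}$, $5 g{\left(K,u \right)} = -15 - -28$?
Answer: $\frac{111181}{26} \approx 4276.2$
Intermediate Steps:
$g{\left(K,u \right)} = \frac{13}{5}$ ($g{\left(K,u \right)} = \frac{-15 - -28}{5} = \frac{-15 + 28}{5} = \frac{1}{5} \cdot 13 = \frac{13}{5}$)
$B{\left(f \right)} = \frac{1}{2 f}$
$O{\left(U \right)} = 2 U$
$B{\left(g{\left(-6,-41 \right)} \right)} - O{\left(-2138 \right)} = \frac{1}{2 \cdot \frac{13}{5}} - 2 \left(-2138\right) = \frac{1}{2} \cdot \frac{5}{13} - -4276 = \frac{5}{26} + 4276 = \frac{111181}{26}$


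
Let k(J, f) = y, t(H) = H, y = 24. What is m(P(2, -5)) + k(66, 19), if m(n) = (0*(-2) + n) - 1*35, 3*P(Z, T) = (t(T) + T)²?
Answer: 67/3 ≈ 22.333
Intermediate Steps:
k(J, f) = 24
P(Z, T) = 4*T²/3 (P(Z, T) = (T + T)²/3 = (2*T)²/3 = (4*T²)/3 = 4*T²/3)
m(n) = -35 + n (m(n) = (0 + n) - 35 = n - 35 = -35 + n)
m(P(2, -5)) + k(66, 19) = (-35 + (4/3)*(-5)²) + 24 = (-35 + (4/3)*25) + 24 = (-35 + 100/3) + 24 = -5/3 + 24 = 67/3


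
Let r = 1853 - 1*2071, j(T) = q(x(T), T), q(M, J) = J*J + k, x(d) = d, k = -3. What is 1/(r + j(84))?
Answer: 1/6835 ≈ 0.00014631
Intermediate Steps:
q(M, J) = -3 + J² (q(M, J) = J*J - 3 = J² - 3 = -3 + J²)
j(T) = -3 + T²
r = -218 (r = 1853 - 2071 = -218)
1/(r + j(84)) = 1/(-218 + (-3 + 84²)) = 1/(-218 + (-3 + 7056)) = 1/(-218 + 7053) = 1/6835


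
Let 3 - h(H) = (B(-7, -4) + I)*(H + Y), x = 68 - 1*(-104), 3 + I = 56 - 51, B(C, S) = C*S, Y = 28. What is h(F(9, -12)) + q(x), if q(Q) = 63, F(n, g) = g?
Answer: -414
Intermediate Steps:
I = 2 (I = -3 + (56 - 51) = -3 + 5 = 2)
x = 172 (x = 68 + 104 = 172)
h(H) = -837 - 30*H (h(H) = 3 - (-7*(-4) + 2)*(H + 28) = 3 - (28 + 2)*(28 + H) = 3 - 30*(28 + H) = 3 - (840 + 30*H) = 3 + (-840 - 30*H) = -837 - 30*H)
h(F(9, -12)) + q(x) = (-837 - 30*(-12)) + 63 = (-837 + 360) + 63 = -477 + 63 = -414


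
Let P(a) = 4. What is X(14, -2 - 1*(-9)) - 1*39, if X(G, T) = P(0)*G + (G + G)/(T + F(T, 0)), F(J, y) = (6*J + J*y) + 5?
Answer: 473/27 ≈ 17.519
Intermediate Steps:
F(J, y) = 5 + 6*J + J*y
X(G, T) = 4*G + 2*G/(5 + 7*T) (X(G, T) = 4*G + (G + G)/(T + (5 + 6*T + T*0)) = 4*G + (2*G)/(T + (5 + 6*T + 0)) = 4*G + (2*G)/(T + (5 + 6*T)) = 4*G + (2*G)/(5 + 7*T) = 4*G + 2*G/(5 + 7*T))
X(14, -2 - 1*(-9)) - 1*39 = 2*14*(11 + 14*(-2 - 1*(-9)))/(5 + 7*(-2 - 1*(-9))) - 1*39 = 2*14*(11 + 14*(-2 + 9))/(5 + 7*(-2 + 9)) - 39 = 2*14*(11 + 14*7)/(5 + 7*7) - 39 = 2*14*(11 + 98)/(5 + 49) - 39 = 2*14*109/54 - 39 = 2*14*(1/54)*109 - 39 = 1526/27 - 39 = 473/27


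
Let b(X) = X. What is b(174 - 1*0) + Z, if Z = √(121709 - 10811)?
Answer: 174 + 3*√12322 ≈ 507.01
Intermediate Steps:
Z = 3*√12322 (Z = √110898 = 3*√12322 ≈ 333.01)
b(174 - 1*0) + Z = (174 - 1*0) + 3*√12322 = (174 + 0) + 3*√12322 = 174 + 3*√12322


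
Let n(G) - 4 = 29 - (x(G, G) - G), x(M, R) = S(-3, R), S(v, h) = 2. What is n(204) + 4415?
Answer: 4650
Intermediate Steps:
x(M, R) = 2
n(G) = 31 + G (n(G) = 4 + (29 - (2 - G)) = 4 + (29 + (-2 + G)) = 4 + (27 + G) = 31 + G)
n(204) + 4415 = (31 + 204) + 4415 = 235 + 4415 = 4650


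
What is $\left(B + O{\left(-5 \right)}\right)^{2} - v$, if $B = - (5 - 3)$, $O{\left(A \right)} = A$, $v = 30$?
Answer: $19$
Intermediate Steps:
$B = -2$ ($B = \left(-1\right) 2 = -2$)
$\left(B + O{\left(-5 \right)}\right)^{2} - v = \left(-2 - 5\right)^{2} - 30 = \left(-7\right)^{2} - 30 = 49 - 30 = 19$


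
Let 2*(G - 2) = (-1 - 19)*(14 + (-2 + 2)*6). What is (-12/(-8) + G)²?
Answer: 74529/4 ≈ 18632.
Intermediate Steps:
G = -138 (G = 2 + ((-1 - 19)*(14 + (-2 + 2)*6))/2 = 2 + (-20*(14 + 0*6))/2 = 2 + (-20*(14 + 0))/2 = 2 + (-20*14)/2 = 2 + (½)*(-280) = 2 - 140 = -138)
(-12/(-8) + G)² = (-12/(-8) - 138)² = (-12*(-⅛) - 138)² = (3/2 - 138)² = (-273/2)² = 74529/4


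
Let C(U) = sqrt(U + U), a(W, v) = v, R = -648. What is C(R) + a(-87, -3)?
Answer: -3 + 36*I ≈ -3.0 + 36.0*I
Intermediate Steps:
C(U) = sqrt(2)*sqrt(U) (C(U) = sqrt(2*U) = sqrt(2)*sqrt(U))
C(R) + a(-87, -3) = sqrt(2)*sqrt(-648) - 3 = sqrt(2)*(18*I*sqrt(2)) - 3 = 36*I - 3 = -3 + 36*I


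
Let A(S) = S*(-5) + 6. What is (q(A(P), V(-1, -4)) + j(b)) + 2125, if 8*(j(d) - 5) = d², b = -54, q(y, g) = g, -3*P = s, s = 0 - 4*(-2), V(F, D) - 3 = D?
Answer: 4987/2 ≈ 2493.5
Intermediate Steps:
V(F, D) = 3 + D
s = 8 (s = 0 + 8 = 8)
P = -8/3 (P = -⅓*8 = -8/3 ≈ -2.6667)
A(S) = 6 - 5*S (A(S) = -5*S + 6 = 6 - 5*S)
j(d) = 5 + d²/8
(q(A(P), V(-1, -4)) + j(b)) + 2125 = ((3 - 4) + (5 + (⅛)*(-54)²)) + 2125 = (-1 + (5 + (⅛)*2916)) + 2125 = (-1 + (5 + 729/2)) + 2125 = (-1 + 739/2) + 2125 = 737/2 + 2125 = 4987/2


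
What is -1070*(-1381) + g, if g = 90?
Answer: 1477760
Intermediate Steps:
-1070*(-1381) + g = -1070*(-1381) + 90 = 1477670 + 90 = 1477760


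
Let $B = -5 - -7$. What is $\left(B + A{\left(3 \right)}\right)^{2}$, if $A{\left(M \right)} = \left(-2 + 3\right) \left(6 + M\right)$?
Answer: $121$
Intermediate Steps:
$B = 2$ ($B = -5 + 7 = 2$)
$A{\left(M \right)} = 6 + M$ ($A{\left(M \right)} = 1 \left(6 + M\right) = 6 + M$)
$\left(B + A{\left(3 \right)}\right)^{2} = \left(2 + \left(6 + 3\right)\right)^{2} = \left(2 + 9\right)^{2} = 11^{2} = 121$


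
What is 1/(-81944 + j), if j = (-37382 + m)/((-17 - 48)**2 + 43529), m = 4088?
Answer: -7959/652197845 ≈ -1.2203e-5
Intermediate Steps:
j = -5549/7959 (j = (-37382 + 4088)/((-17 - 48)**2 + 43529) = -33294/((-65)**2 + 43529) = -33294/(4225 + 43529) = -33294/47754 = -33294*1/47754 = -5549/7959 ≈ -0.69720)
1/(-81944 + j) = 1/(-81944 - 5549/7959) = 1/(-652197845/7959) = -7959/652197845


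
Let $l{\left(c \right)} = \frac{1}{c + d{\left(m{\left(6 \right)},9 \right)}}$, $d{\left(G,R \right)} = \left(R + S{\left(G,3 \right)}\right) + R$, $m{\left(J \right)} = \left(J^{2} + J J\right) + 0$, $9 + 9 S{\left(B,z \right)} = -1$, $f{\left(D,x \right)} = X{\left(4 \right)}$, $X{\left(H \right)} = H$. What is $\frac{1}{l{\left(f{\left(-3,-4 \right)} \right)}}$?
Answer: $\frac{188}{9} \approx 20.889$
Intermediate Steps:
$f{\left(D,x \right)} = 4$
$S{\left(B,z \right)} = - \frac{10}{9}$ ($S{\left(B,z \right)} = -1 + \frac{1}{9} \left(-1\right) = -1 - \frac{1}{9} = - \frac{10}{9}$)
$m{\left(J \right)} = 2 J^{2}$ ($m{\left(J \right)} = \left(J^{2} + J^{2}\right) + 0 = 2 J^{2} + 0 = 2 J^{2}$)
$d{\left(G,R \right)} = - \frac{10}{9} + 2 R$ ($d{\left(G,R \right)} = \left(R - \frac{10}{9}\right) + R = \left(- \frac{10}{9} + R\right) + R = - \frac{10}{9} + 2 R$)
$l{\left(c \right)} = \frac{1}{\frac{152}{9} + c}$ ($l{\left(c \right)} = \frac{1}{c + \left(- \frac{10}{9} + 2 \cdot 9\right)} = \frac{1}{c + \left(- \frac{10}{9} + 18\right)} = \frac{1}{c + \frac{152}{9}} = \frac{1}{\frac{152}{9} + c}$)
$\frac{1}{l{\left(f{\left(-3,-4 \right)} \right)}} = \frac{1}{9 \frac{1}{152 + 9 \cdot 4}} = \frac{1}{9 \frac{1}{152 + 36}} = \frac{1}{9 \cdot \frac{1}{188}} = \frac{1}{\frac{9}{188}} = \frac{188}{9}$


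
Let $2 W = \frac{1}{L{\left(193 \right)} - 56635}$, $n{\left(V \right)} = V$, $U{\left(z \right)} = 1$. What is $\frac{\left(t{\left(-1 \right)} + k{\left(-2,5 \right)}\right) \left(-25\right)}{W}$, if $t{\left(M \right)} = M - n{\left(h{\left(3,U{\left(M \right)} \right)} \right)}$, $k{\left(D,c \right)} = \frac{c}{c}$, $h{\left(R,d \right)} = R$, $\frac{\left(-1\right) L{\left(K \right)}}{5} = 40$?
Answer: $-8525250$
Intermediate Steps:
$L{\left(K \right)} = -200$ ($L{\left(K \right)} = \left(-5\right) 40 = -200$)
$k{\left(D,c \right)} = 1$
$W = - \frac{1}{113670}$ ($W = \frac{1}{2 \left(-200 - 56635\right)} = \frac{1}{2 \left(-56835\right)} = \frac{1}{2} \left(- \frac{1}{56835}\right) = - \frac{1}{113670} \approx -8.7974 \cdot 10^{-6}$)
$t{\left(M \right)} = -3 + M$ ($t{\left(M \right)} = M - 3 = -3 + M$)
$\frac{\left(t{\left(-1 \right)} + k{\left(-2,5 \right)}\right) \left(-25\right)}{W} = \frac{\left(\left(-3 - 1\right) + 1\right) \left(-25\right)}{- \frac{1}{113670}} = \left(-4 + 1\right) \left(-25\right) \left(-113670\right) = \left(-3\right) \left(-25\right) \left(-113670\right) = 75 \left(-113670\right) = -8525250$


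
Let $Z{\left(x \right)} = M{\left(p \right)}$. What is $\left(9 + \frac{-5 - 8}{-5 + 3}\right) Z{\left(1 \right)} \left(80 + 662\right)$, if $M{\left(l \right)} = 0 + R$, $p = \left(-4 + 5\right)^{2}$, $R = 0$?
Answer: $0$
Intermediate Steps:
$p = 1$ ($p = 1^{2} = 1$)
$M{\left(l \right)} = 0$ ($M{\left(l \right)} = 0 + 0 = 0$)
$Z{\left(x \right)} = 0$
$\left(9 + \frac{-5 - 8}{-5 + 3}\right) Z{\left(1 \right)} \left(80 + 662\right) = \left(9 + \frac{-5 - 8}{-5 + 3}\right) 0 \left(80 + 662\right) = \left(9 - \frac{13}{-2}\right) 0 \cdot 742 = \left(9 - - \frac{13}{2}\right) 0 \cdot 742 = \left(9 + \frac{13}{2}\right) 0 \cdot 742 = \frac{31}{2} \cdot 0 \cdot 742 = 0 \cdot 742 = 0$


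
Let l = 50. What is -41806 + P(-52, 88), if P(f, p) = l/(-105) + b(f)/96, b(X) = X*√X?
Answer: -877936/21 - 13*I*√13/12 ≈ -41807.0 - 3.906*I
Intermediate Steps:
b(X) = X^(3/2)
P(f, p) = -10/21 + f^(3/2)/96 (P(f, p) = 50/(-105) + f^(3/2)/96 = 50*(-1/105) + f^(3/2)*(1/96) = -10/21 + f^(3/2)/96)
-41806 + P(-52, 88) = -41806 + (-10/21 + (-52)^(3/2)/96) = -41806 + (-10/21 + (-104*I*√13)/96) = -41806 + (-10/21 - 13*I*√13/12) = -877936/21 - 13*I*√13/12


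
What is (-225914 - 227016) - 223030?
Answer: -675960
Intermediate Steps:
(-225914 - 227016) - 223030 = -452930 - 223030 = -675960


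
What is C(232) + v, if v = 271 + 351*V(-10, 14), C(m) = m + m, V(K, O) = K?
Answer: -2775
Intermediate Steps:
C(m) = 2*m
v = -3239 (v = 271 + 351*(-10) = 271 - 3510 = -3239)
C(232) + v = 2*232 - 3239 = 464 - 3239 = -2775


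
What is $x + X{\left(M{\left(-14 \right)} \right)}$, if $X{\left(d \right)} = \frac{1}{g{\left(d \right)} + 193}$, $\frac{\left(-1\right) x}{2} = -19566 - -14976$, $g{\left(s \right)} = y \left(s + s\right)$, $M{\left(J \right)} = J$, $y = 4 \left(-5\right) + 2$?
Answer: $\frac{6398461}{697} \approx 9180.0$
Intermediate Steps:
$y = -18$ ($y = -20 + 2 = -18$)
$g{\left(s \right)} = - 36 s$ ($g{\left(s \right)} = - 18 \left(s + s\right) = - 18 \cdot 2 s = - 36 s$)
$x = 9180$ ($x = - 2 \left(-19566 - -14976\right) = - 2 \left(-19566 + 14976\right) = \left(-2\right) \left(-4590\right) = 9180$)
$X{\left(d \right)} = \frac{1}{193 - 36 d}$ ($X{\left(d \right)} = \frac{1}{- 36 d + 193} = \frac{1}{193 - 36 d}$)
$x + X{\left(M{\left(-14 \right)} \right)} = 9180 + \frac{1}{193 - -504} = 9180 + \frac{1}{193 + 504} = 9180 + \frac{1}{697} = \frac{6398461}{697}$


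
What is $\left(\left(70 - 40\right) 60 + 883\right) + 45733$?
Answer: $48416$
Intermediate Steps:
$\left(\left(70 - 40\right) 60 + 883\right) + 45733 = \left(30 \cdot 60 + 883\right) + 45733 = \left(1800 + 883\right) + 45733 = 2683 + 45733 = 48416$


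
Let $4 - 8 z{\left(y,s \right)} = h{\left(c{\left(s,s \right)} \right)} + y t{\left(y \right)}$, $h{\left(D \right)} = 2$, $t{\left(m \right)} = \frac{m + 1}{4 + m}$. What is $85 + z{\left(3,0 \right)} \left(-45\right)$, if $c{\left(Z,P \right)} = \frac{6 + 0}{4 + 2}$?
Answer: $\frac{2335}{28} \approx 83.393$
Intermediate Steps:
$c{\left(Z,P \right)} = 1$ ($c{\left(Z,P \right)} = \frac{6}{6} = 6 \cdot \frac{1}{6} = 1$)
$t{\left(m \right)} = \frac{1 + m}{4 + m}$
$z{\left(y,s \right)} = \frac{1}{4} - \frac{y \left(1 + y\right)}{8 \left(4 + y\right)}$ ($z{\left(y,s \right)} = \frac{1}{2} - \frac{2 + y \frac{1 + y}{4 + y}}{8} = \frac{1}{2} - \frac{2 + \frac{y \left(1 + y\right)}{4 + y}}{8} = \frac{1}{2} - \left(\frac{1}{4} + \frac{y \left(1 + y\right)}{8 \left(4 + y\right)}\right) = \frac{1}{4} - \frac{y \left(1 + y\right)}{8 \left(4 + y\right)}$)
$85 + z{\left(3,0 \right)} \left(-45\right) = 85 + \frac{8 + 3 - 3^{2}}{8 \left(4 + 3\right)} \left(-45\right) = 85 + \frac{8 + 3 - 9}{8 \cdot 7} \left(-45\right) = 85 + \frac{1}{8} \cdot \frac{1}{7} \left(8 + 3 - 9\right) \left(-45\right) = 85 + \frac{1}{8} \cdot \frac{1}{7} \cdot 2 \left(-45\right) = 85 + \frac{1}{28} \left(-45\right) = 85 - \frac{45}{28} = \frac{2335}{28}$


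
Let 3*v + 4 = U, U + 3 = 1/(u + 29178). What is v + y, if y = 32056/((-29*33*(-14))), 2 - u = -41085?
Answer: 9299146/156901745 ≈ 0.059267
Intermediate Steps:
u = 41087 (u = 2 - 1*(-41085) = 2 + 41085 = 41087)
y = 16028/6699 (y = 32056/((-957*(-14))) = 32056/13398 = 32056*(1/13398) = 16028/6699 ≈ 2.3926)
U = -210794/70265 (U = -3 + 1/(41087 + 29178) = -3 + 1/70265 = -210794/70265 ≈ -3.0000)
v = -491854/210795 (v = -4/3 + (1/3)*(-210794/70265) = -4/3 - 210794/210795 = -491854/210795 ≈ -2.3333)
v + y = -491854/210795 + 16028/6699 = 9299146/156901745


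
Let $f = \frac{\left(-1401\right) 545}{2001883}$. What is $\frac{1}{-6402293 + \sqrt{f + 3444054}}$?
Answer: $- \frac{12816641517719}{82055887377809339530} - \frac{\sqrt{13802167297744627971}}{82055887377809339530} \approx -1.5624 \cdot 10^{-7}$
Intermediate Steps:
$f = - \frac{763545}{2001883}$ ($f = \left(-763545\right) \frac{1}{2001883} = - \frac{763545}{2001883} \approx -0.38141$)
$\frac{1}{-6402293 + \sqrt{f + 3444054}} = \frac{1}{-6402293 + \sqrt{- \frac{763545}{2001883} + 3444054}} = \frac{1}{-6402293 + \sqrt{\frac{6894592390137}{2001883}}} = \frac{1}{-6402293 + \frac{\sqrt{13802167297744627971}}{2001883}}$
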